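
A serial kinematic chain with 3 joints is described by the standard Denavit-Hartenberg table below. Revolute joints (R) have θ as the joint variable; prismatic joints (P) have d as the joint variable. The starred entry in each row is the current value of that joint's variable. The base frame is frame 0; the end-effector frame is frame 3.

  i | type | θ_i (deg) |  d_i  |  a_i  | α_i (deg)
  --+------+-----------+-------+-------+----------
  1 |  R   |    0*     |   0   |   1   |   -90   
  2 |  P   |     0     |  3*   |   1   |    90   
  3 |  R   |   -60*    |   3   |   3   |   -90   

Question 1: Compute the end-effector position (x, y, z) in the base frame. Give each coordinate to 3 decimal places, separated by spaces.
after link 1: o_1 = (1.0000, 0.0000, 0.0000)
after link 2: o_2 = (2.0000, 3.0000, 0.0000)
after link 3: o_3 = (3.5000, 0.4019, 3.0000)

3.500 0.402 3.000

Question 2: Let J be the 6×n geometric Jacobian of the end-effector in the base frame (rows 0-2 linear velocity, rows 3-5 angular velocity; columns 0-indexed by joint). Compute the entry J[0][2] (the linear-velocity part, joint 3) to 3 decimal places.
axis z_2 = (0.0000,0.0000,1.0000); lever o_n−o_2 = (1.5000,-2.5981,3.0000)
cross product → J_v[:, 2] = (2.5981,1.5000,-0.0000)
J_ω[:, 2] = z_2
entry J[0][2] = 2.5981

2.598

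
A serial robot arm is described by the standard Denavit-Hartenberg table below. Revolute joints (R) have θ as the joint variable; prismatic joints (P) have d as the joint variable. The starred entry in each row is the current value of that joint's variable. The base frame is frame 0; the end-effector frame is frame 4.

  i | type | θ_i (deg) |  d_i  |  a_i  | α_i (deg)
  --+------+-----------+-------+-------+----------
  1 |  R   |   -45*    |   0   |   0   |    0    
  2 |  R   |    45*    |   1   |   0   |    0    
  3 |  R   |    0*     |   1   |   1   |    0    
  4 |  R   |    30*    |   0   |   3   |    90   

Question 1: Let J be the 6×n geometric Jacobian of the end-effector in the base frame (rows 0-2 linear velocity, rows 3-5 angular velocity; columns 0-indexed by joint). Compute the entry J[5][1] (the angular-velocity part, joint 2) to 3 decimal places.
axis z_1 = (0.0000,0.0000,1.0000); lever o_n−o_1 = (3.5981,1.5000,2.0000)
cross product → J_v[:, 1] = (-1.5000,3.5981,0.0000)
J_ω[:, 1] = z_1
entry J[5][1] = 1.0000

1.000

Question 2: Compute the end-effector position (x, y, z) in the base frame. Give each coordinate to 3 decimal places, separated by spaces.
3.598 1.500 2.000

after link 1: o_1 = (0.0000, 0.0000, 0.0000)
after link 2: o_2 = (0.0000, 0.0000, 1.0000)
after link 3: o_3 = (1.0000, 0.0000, 2.0000)
after link 4: o_4 = (3.5981, 1.5000, 2.0000)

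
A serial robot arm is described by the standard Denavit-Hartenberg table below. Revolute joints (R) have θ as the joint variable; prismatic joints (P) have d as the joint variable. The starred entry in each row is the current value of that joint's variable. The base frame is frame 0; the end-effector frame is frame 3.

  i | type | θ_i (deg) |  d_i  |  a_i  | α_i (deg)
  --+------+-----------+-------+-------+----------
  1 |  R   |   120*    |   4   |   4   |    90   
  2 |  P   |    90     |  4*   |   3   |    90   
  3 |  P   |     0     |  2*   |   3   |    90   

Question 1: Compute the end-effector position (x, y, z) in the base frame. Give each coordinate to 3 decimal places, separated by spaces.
0.464 7.196 10.000

after link 1: o_1 = (-2.0000, 3.4641, 4.0000)
after link 2: o_2 = (1.4641, 5.4641, 7.0000)
after link 3: o_3 = (0.4641, 7.1962, 10.0000)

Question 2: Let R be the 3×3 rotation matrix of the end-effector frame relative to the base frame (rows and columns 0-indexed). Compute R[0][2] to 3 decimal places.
End-effector z-axis (col 2 of R) = (-0.8660,-0.5000,-0.0000)
R[0][2] = -0.8660

-0.866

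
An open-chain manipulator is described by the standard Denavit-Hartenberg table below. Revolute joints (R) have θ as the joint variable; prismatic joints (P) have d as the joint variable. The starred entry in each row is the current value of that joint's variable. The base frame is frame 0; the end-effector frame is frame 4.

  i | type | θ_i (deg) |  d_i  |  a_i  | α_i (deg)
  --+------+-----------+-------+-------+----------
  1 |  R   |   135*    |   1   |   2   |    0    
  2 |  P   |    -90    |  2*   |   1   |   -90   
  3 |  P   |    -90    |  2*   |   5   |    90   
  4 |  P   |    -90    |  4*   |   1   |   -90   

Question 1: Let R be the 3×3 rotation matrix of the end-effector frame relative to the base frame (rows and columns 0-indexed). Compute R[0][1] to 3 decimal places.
0.707

End-effector y-axis (col 1 of R) = (0.7071,0.7071,0.0000)
R[0][1] = 0.7071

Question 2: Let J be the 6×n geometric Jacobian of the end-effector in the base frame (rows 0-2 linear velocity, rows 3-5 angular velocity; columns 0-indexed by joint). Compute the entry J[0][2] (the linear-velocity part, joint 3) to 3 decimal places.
prismatic axis z_2 = (-0.7071,0.7071,0.0000)
J_v[:, 2] = z_2; J_ω[:, 2] = (0,0,0)
entry J[0][2] = -0.7071

-0.707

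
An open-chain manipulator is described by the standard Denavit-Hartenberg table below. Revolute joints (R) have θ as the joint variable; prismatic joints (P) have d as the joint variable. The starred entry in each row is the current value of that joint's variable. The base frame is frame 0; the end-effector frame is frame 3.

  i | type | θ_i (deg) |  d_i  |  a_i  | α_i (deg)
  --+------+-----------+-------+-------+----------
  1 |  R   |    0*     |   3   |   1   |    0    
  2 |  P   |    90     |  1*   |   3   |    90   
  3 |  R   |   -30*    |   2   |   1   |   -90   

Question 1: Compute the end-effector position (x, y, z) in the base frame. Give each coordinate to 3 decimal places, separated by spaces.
after link 1: o_1 = (1.0000, 0.0000, 3.0000)
after link 2: o_2 = (1.0000, 3.0000, 4.0000)
after link 3: o_3 = (3.0000, 3.8660, 3.5000)

3.000 3.866 3.500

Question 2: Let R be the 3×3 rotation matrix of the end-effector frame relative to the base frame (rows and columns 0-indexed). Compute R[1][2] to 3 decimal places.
0.500

End-effector z-axis (col 2 of R) = (0.0000,0.5000,0.8660)
R[1][2] = 0.5000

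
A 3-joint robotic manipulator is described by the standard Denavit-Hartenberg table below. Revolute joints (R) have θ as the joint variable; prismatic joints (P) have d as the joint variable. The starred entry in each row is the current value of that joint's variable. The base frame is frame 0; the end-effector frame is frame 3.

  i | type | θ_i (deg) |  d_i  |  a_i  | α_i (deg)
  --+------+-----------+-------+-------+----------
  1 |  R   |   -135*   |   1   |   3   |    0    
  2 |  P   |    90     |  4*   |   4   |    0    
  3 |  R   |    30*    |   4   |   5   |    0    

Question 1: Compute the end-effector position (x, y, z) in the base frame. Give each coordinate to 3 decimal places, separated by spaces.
after link 1: o_1 = (-2.1213, -2.1213, 1.0000)
after link 2: o_2 = (0.7071, -4.9497, 5.0000)
after link 3: o_3 = (5.5367, -6.2438, 9.0000)

5.537 -6.244 9.000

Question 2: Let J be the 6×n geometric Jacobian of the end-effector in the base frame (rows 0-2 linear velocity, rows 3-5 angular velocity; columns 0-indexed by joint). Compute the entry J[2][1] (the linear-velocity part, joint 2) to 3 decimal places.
prismatic axis z_1 = (0.0000,0.0000,1.0000)
J_v[:, 1] = z_1; J_ω[:, 1] = (0,0,0)
entry J[2][1] = 1.0000

1.000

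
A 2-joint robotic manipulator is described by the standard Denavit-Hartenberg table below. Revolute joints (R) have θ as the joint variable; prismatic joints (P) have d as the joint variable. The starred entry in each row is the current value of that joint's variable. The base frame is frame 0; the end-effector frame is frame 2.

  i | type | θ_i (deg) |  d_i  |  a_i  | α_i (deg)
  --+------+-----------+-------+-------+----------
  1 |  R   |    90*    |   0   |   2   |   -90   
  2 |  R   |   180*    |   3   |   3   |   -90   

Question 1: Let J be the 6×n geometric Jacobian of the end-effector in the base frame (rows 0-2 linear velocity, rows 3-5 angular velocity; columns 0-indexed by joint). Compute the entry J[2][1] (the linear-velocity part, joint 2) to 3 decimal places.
3.000

axis z_1 = (-1.0000,0.0000,0.0000); lever o_n−o_1 = (-3.0000,-3.0000,-0.0000)
cross product → J_v[:, 1] = (0.0000,-0.0000,3.0000)
J_ω[:, 1] = z_1
entry J[2][1] = 3.0000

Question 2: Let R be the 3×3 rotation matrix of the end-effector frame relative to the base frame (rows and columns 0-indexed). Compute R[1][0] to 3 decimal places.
-1.000

End-effector x-axis (col 0 of R) = (-0.0000,-1.0000,-0.0000)
R[1][0] = -1.0000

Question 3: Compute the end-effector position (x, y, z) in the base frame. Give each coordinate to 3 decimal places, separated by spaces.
after link 1: o_1 = (0.0000, 2.0000, 0.0000)
after link 2: o_2 = (-3.0000, -1.0000, -0.0000)

-3.000 -1.000 -0.000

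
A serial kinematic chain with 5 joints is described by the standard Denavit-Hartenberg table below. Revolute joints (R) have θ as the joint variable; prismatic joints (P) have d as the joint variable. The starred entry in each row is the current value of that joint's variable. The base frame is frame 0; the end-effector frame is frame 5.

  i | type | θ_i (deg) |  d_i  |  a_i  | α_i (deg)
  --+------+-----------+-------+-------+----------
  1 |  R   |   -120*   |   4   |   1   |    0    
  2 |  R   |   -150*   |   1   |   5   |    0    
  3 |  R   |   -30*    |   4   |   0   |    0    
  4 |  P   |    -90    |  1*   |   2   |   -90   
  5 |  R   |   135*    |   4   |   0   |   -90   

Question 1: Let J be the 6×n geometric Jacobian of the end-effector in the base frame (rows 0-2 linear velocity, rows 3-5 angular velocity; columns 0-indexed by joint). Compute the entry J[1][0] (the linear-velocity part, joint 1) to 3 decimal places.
axis z_0 = ẑ; lever o_n−o_0 = (3.2321,6.5981,10.0000)
cross product → J_v[:, 0] = (-6.5981,3.2321,0.0000)
J_ω[:, 0] = z_0
entry J[1][0] = 3.2321

3.232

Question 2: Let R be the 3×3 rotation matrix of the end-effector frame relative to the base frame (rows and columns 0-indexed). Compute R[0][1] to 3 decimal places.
End-effector y-axis (col 1 of R) = (-0.5000,-0.8660,-0.0000)
R[0][1] = -0.5000

-0.500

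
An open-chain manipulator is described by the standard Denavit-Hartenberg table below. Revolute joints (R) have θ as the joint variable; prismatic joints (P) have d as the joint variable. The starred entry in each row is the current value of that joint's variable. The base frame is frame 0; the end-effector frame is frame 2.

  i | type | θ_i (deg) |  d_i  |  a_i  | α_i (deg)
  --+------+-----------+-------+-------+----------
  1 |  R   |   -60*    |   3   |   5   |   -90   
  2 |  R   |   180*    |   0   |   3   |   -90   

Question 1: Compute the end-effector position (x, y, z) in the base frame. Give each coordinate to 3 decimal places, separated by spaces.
after link 1: o_1 = (2.5000, -4.3301, 3.0000)
after link 2: o_2 = (1.0000, -1.7321, 3.0000)

1.000 -1.732 3.000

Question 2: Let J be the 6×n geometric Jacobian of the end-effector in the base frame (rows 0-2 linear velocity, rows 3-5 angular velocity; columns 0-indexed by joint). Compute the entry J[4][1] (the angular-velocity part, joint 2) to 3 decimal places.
0.500

axis z_1 = (0.8660,0.5000,0.0000); lever o_n−o_1 = (-1.5000,2.5981,-0.0000)
cross product → J_v[:, 1] = (-0.0000,0.0000,3.0000)
J_ω[:, 1] = z_1
entry J[4][1] = 0.5000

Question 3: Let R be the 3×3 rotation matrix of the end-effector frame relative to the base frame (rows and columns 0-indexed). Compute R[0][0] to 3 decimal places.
End-effector x-axis (col 0 of R) = (-0.5000,0.8660,-0.0000)
R[0][0] = -0.5000

-0.500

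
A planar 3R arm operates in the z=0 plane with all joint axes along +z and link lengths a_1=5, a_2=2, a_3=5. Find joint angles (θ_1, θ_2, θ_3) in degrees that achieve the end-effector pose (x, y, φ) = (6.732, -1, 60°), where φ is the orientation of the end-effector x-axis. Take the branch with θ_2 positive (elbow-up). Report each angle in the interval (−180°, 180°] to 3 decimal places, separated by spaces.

wrist centre = target − a_3·(cos φ, sin φ) = (4.2320, -5.3301)
cos θ_2 = (46.3201−5²−2²)/(2·5·2) = 0.8660; θ_2 = 30.0025° (elbow-up)
β = atan2(-5.3301,4.2320) = -51.5512°; ψ = atan2(1.0001,6.7320) = 8.4498°
θ_1 = β − ψ = -60.0010°
θ_3 = φ − θ_1 − θ_2 = 89.9985° (wrapped to (-180°,180°])

-60.001 30.002 89.999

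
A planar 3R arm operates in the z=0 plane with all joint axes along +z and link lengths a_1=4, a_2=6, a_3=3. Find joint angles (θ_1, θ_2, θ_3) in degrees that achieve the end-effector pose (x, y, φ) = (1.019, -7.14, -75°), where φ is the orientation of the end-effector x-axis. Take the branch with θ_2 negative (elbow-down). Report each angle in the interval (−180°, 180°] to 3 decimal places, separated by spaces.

6.552 -135.006 53.454

wrist centre = target − a_3·(cos φ, sin φ) = (0.2425, -4.2422)
cos θ_2 = (18.0553−4²−6²)/(2·4·6) = -0.7072; θ_2 = -135.0061° (elbow-down)
β = atan2(-4.2422,0.2425) = -86.7278°; ψ = atan2(-4.2422,-0.2431) = -93.2796°
θ_1 = β − ψ = 6.5519°
θ_3 = φ − θ_1 − θ_2 = 53.4542° (wrapped to (-180°,180°])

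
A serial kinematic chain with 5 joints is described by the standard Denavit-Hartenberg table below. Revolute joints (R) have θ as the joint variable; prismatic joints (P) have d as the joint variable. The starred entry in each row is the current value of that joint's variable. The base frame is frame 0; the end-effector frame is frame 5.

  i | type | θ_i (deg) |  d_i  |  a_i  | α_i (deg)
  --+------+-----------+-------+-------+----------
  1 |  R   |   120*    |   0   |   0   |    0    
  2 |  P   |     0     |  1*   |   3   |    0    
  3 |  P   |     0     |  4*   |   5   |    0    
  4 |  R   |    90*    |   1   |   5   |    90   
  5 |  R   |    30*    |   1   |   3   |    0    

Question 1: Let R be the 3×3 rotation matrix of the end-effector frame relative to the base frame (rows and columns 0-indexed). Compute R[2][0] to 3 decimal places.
End-effector x-axis (col 0 of R) = (-0.7500,-0.4330,0.5000)
R[2][0] = 0.5000

0.500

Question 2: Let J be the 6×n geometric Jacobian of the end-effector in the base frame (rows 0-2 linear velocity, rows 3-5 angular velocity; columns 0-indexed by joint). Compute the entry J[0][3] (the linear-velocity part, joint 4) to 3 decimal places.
axis z_3 = (0.0000,0.0000,1.0000); lever o_n−o_3 = (-7.0801,-2.9330,2.5000)
cross product → J_v[:, 3] = (2.9330,-7.0801,0.0000)
J_ω[:, 3] = z_3
entry J[0][3] = 2.9330

2.933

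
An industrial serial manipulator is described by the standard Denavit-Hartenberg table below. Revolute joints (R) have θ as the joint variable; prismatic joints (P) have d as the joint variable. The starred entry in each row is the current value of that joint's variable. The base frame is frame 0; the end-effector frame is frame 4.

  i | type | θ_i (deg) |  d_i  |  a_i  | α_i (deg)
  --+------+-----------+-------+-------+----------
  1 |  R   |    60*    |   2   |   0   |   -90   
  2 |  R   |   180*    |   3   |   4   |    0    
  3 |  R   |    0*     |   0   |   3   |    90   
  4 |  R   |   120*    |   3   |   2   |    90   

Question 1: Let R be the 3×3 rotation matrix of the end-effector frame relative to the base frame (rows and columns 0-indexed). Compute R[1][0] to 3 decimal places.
End-effector x-axis (col 0 of R) = (-0.5000,0.8660,0.0000)
R[1][0] = 0.8660

0.866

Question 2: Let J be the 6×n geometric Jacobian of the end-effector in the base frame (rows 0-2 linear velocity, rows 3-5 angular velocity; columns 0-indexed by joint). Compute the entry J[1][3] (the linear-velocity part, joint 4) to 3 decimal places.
axis z_3 = (-0.0000,0.0000,-1.0000); lever o_n−o_3 = (-1.0000,1.7321,-3.0000)
cross product → J_v[:, 3] = (1.7321,1.0000,0.0000)
J_ω[:, 3] = z_3
entry J[1][3] = 1.0000

1.000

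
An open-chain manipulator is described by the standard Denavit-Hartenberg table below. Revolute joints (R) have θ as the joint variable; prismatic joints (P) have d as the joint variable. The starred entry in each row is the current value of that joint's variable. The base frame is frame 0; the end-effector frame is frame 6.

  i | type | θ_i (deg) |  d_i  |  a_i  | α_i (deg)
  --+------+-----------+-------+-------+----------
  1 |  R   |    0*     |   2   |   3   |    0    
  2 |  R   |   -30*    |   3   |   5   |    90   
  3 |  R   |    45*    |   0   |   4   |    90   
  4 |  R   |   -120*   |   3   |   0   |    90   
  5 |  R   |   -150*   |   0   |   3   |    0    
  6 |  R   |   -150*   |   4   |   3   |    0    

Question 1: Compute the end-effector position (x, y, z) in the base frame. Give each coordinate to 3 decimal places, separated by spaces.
after link 1: o_1 = (3.0000, 0.0000, 2.0000)
after link 2: o_2 = (7.3301, -2.5000, 5.0000)
after link 3: o_3 = (9.7796, -3.9142, 7.8284)
after link 4: o_4 = (11.6167, -4.9749, 5.7071)
after link 5: o_5 = (10.3687, -6.8524, 7.6863)
after link 6: o_6 = (9.0286, -6.8881, 2.8694)

9.029 -6.888 2.869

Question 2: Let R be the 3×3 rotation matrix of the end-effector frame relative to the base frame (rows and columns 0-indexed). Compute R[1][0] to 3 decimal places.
0.157

End-effector x-axis (col 0 of R) = (0.5937,0.1572,-0.7891)
R[1][0] = 0.1572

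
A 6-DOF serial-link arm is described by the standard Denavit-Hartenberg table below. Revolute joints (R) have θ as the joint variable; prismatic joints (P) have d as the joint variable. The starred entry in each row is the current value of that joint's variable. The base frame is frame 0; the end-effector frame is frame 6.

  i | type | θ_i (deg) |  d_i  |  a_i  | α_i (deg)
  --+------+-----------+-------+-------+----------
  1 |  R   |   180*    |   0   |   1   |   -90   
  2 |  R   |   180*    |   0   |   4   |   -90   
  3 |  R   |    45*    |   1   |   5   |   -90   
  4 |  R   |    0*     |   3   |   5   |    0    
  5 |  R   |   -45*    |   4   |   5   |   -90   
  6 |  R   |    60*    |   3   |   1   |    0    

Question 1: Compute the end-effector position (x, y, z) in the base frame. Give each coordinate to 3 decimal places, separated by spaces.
9.984 15.658 2.768

after link 1: o_1 = (-1.0000, 0.0000, 0.0000)
after link 2: o_2 = (3.0000, -0.0000, -0.0000)
after link 3: o_3 = (6.5355, 3.5355, 1.0000)
after link 4: o_4 = (7.9497, 9.1924, 1.0000)
after link 5: o_5 = (7.6213, 14.5208, 4.5355)
after link 6: o_6 = (9.9837, 15.6584, 2.7678)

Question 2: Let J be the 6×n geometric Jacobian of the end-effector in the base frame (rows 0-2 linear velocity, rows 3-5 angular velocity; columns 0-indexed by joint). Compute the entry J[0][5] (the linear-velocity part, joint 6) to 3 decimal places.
axis z_5 = (0.5000,0.5000,-0.7071); lever o_n−o_5 = (2.3624,1.1376,-1.7678)
cross product → J_v[:, 5] = (-0.0795,-0.7866,-0.6124)
J_ω[:, 5] = z_5
entry J[0][5] = -0.0795

-0.079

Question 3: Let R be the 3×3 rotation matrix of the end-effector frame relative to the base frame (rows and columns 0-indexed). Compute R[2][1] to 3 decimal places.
-0.612

End-effector y-axis (col 1 of R) = (-0.0795,-0.7866,-0.6124)
R[2][1] = -0.6124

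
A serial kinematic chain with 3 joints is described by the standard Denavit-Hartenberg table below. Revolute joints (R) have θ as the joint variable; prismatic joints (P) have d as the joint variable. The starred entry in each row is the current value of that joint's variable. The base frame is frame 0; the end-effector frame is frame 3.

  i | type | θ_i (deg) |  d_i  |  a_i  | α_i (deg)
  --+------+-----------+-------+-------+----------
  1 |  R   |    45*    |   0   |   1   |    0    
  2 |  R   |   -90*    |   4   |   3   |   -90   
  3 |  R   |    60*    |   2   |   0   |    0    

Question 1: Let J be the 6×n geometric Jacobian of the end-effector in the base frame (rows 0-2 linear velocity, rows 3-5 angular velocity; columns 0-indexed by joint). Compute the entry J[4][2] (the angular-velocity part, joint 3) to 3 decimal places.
axis z_2 = (0.7071,0.7071,0.0000); lever o_n−o_2 = (1.4142,1.4142,0.0000)
cross product → J_v[:, 2] = (-0.0000,0.0000,-0.0000)
J_ω[:, 2] = z_2
entry J[4][2] = 0.7071

0.707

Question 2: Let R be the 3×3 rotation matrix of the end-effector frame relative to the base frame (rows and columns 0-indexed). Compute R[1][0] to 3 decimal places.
End-effector x-axis (col 0 of R) = (0.3536,-0.3536,-0.8660)
R[1][0] = -0.3536

-0.354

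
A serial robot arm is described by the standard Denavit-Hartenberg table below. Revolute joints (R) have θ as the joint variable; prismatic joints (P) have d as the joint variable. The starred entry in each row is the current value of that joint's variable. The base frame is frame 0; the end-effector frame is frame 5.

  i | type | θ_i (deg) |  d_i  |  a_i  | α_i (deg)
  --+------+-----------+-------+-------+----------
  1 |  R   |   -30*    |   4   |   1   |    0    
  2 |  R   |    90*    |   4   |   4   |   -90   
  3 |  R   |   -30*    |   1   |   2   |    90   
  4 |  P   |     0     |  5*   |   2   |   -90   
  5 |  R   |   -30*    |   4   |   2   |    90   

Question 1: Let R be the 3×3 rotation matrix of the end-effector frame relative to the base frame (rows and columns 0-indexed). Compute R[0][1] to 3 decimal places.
-0.866

End-effector y-axis (col 1 of R) = (-0.8660,0.5000,0.0000)
R[0][1] = -0.8660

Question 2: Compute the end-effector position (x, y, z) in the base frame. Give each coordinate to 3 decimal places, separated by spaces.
after link 1: o_1 = (0.8660, -0.5000, 4.0000)
after link 2: o_2 = (2.8660, 2.9641, 8.0000)
after link 3: o_3 = (2.8660, 4.9641, 9.0000)
after link 4: o_4 = (2.4821, 4.2990, 14.3301)
after link 5: o_5 = (-0.4821, 7.1651, 16.0622)

-0.482 7.165 16.062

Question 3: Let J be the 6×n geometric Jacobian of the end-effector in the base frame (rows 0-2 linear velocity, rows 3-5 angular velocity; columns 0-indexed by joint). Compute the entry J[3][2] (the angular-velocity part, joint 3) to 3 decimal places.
-0.866

axis z_2 = (-0.8660,0.5000,0.0000); lever o_n−o_2 = (-3.3481,4.2010,8.0622)
cross product → J_v[:, 2] = (4.0311,6.9821,-1.9641)
J_ω[:, 2] = z_2
entry J[3][2] = -0.8660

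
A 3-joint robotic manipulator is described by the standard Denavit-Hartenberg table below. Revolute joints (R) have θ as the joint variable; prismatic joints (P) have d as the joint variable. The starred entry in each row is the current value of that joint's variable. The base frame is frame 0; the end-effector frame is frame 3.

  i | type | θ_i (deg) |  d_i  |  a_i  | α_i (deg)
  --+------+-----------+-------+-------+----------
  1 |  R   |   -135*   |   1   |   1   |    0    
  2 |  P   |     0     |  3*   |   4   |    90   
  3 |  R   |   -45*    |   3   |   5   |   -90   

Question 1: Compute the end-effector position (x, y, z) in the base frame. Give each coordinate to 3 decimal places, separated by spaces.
-8.157 -3.914 0.464

after link 1: o_1 = (-0.7071, -0.7071, 1.0000)
after link 2: o_2 = (-3.5355, -3.5355, 4.0000)
after link 3: o_3 = (-8.1569, -3.9142, 0.4645)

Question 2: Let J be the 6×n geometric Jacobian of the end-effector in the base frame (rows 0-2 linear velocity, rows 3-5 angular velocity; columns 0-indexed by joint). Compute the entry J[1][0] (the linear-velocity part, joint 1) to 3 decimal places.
-8.157

axis z_0 = ẑ; lever o_n−o_0 = (-8.1569,-3.9142,0.4645)
cross product → J_v[:, 0] = (3.9142,-8.1569,0.0000)
J_ω[:, 0] = z_0
entry J[1][0] = -8.1569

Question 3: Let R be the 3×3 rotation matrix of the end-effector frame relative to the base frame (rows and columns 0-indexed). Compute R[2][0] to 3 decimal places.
-0.707

End-effector x-axis (col 0 of R) = (-0.5000,-0.5000,-0.7071)
R[2][0] = -0.7071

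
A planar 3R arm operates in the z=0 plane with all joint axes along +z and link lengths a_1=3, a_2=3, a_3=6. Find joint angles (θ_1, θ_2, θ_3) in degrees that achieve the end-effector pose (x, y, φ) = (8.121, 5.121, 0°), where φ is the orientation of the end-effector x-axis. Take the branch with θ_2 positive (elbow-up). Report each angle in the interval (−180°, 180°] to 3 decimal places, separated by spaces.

wrist centre = target − a_3·(cos φ, sin φ) = (2.1210, 5.1210)
cos θ_2 = (30.7233−3²−3²)/(2·3·3) = 0.7068; θ_2 = 45.0209° (elbow-up)
β = atan2(5.1210,2.1210) = 67.5018°; ψ = atan2(2.1221,5.1205) = 22.5104°
θ_1 = β − ψ = 44.9914°
θ_3 = φ − θ_1 − θ_2 = -90.0122° (wrapped to (-180°,180°])

44.991 45.021 -90.012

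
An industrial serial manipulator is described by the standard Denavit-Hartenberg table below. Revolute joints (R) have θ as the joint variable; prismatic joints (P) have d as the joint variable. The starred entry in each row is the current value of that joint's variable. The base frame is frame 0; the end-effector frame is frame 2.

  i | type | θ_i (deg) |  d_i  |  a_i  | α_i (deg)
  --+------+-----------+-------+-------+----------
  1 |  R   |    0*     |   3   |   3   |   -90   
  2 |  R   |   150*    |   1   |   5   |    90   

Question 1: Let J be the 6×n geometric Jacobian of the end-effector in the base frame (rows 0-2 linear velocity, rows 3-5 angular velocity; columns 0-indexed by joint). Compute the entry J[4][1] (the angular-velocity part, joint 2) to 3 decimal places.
1.000

axis z_1 = (0.0000,1.0000,0.0000); lever o_n−o_1 = (-4.3301,1.0000,-2.5000)
cross product → J_v[:, 1] = (-2.5000,-0.0000,4.3301)
J_ω[:, 1] = z_1
entry J[4][1] = 1.0000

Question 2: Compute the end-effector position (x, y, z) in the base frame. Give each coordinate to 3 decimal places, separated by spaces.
-1.330 1.000 0.500

after link 1: o_1 = (3.0000, 0.0000, 3.0000)
after link 2: o_2 = (-1.3301, 1.0000, 0.5000)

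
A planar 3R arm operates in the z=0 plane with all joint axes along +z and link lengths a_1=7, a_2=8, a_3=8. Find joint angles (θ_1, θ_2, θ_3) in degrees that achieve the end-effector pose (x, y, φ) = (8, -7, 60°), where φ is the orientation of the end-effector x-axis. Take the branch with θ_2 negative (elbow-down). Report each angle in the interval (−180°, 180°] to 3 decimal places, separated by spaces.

-57.953 -30.000 147.953

wrist centre = target − a_3·(cos φ, sin φ) = (4.0000, -13.9282)
cos θ_2 = (209.9948−7²−8²)/(2·7·8) = 0.8660; θ_2 = -30.0000° (elbow-down)
β = atan2(-13.9282,4.0000) = -73.9766°; ψ = atan2(-4.0000,13.9282) = -16.0234°
θ_1 = β − ψ = -57.9532°
θ_3 = φ − θ_1 − θ_2 = 147.9532° (wrapped to (-180°,180°])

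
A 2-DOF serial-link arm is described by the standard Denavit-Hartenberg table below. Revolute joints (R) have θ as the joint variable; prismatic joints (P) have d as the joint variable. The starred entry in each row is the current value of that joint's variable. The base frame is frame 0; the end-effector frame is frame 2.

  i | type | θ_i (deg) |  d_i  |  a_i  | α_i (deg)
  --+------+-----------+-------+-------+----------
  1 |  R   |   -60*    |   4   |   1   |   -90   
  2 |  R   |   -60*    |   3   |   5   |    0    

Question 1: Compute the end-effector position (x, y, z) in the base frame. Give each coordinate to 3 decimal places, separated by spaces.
after link 1: o_1 = (0.5000, -0.8660, 4.0000)
after link 2: o_2 = (4.3481, -1.5311, 8.3301)

4.348 -1.531 8.330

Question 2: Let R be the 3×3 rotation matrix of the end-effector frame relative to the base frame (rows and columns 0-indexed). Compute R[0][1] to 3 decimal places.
0.433

End-effector y-axis (col 1 of R) = (0.4330,-0.7500,-0.5000)
R[0][1] = 0.4330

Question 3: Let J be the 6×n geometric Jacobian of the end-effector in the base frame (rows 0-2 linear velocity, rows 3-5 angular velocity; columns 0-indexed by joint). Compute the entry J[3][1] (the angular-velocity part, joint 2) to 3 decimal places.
0.866

axis z_1 = (0.8660,0.5000,0.0000); lever o_n−o_1 = (3.8481,-0.6651,4.3301)
cross product → J_v[:, 1] = (2.1651,-3.7500,-2.5000)
J_ω[:, 1] = z_1
entry J[3][1] = 0.8660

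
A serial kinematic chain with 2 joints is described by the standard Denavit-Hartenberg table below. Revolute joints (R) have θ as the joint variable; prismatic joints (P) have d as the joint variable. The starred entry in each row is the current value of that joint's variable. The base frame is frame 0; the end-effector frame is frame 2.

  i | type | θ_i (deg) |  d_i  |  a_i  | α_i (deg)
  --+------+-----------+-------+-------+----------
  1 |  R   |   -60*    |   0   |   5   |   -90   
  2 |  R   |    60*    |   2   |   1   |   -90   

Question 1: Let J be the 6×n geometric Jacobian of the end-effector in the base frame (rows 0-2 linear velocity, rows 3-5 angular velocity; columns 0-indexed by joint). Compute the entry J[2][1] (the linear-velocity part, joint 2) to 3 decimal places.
-0.500

axis z_1 = (0.8660,0.5000,0.0000); lever o_n−o_1 = (1.9821,0.5670,-0.8660)
cross product → J_v[:, 1] = (-0.4330,0.7500,-0.5000)
J_ω[:, 1] = z_1
entry J[2][1] = -0.5000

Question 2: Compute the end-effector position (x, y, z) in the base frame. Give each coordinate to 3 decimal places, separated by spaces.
4.482 -3.763 -0.866

after link 1: o_1 = (2.5000, -4.3301, 0.0000)
after link 2: o_2 = (4.4821, -3.7631, -0.8660)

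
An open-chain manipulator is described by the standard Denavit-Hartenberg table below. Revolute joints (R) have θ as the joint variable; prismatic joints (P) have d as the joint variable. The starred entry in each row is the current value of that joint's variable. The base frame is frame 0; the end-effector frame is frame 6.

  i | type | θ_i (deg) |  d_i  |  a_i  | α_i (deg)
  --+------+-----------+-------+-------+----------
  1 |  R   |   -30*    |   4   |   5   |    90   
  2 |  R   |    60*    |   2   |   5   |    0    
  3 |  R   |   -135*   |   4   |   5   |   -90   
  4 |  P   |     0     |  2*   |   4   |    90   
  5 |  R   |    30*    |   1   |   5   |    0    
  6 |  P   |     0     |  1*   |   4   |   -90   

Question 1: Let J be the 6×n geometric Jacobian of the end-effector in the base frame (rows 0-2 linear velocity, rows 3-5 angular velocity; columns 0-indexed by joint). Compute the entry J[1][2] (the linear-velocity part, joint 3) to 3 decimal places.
axis z_2 = (-0.5000,-0.8660,0.0000); lever o_n−o_2 = (6.2017,-10.5087,-14.5397)
cross product → J_v[:, 2] = (12.5917,-7.2698,10.6252)
J_ω[:, 2] = z_2
entry J[1][2] = -7.2698

-7.270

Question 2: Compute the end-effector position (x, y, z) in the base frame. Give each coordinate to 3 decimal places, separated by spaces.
after link 1: o_1 = (4.3301, -2.5000, 4.0000)
after link 2: o_2 = (5.4952, -5.4821, 8.3301)
after link 3: o_3 = (4.6159, -9.5932, 3.5005)
after link 4: o_4 = (7.1855, -11.0768, 0.1544)
after link 5: o_5 = (9.7474, -13.7106, -3.3811)
after link 6: o_6 = (11.6969, -15.9908, -6.2095)

11.697 -15.991 -6.210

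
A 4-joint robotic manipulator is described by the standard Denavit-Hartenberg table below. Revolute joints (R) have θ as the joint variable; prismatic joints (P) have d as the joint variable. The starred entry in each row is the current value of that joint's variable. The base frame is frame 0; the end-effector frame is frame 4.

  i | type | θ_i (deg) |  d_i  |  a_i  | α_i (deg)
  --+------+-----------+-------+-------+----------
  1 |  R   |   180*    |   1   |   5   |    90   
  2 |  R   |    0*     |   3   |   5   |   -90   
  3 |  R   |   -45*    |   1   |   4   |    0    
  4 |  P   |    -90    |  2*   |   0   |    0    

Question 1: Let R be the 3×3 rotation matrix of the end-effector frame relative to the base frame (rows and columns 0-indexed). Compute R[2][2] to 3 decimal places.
1.000

End-effector z-axis (col 2 of R) = (0.0000,0.0000,1.0000)
R[2][2] = 1.0000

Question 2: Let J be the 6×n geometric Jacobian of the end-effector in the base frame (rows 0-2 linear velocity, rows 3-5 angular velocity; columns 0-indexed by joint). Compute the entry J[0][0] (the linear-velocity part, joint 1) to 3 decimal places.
-5.828

axis z_0 = ẑ; lever o_n−o_0 = (-12.8284,5.8284,4.0000)
cross product → J_v[:, 0] = (-5.8284,-12.8284,0.0000)
J_ω[:, 0] = z_0
entry J[0][0] = -5.8284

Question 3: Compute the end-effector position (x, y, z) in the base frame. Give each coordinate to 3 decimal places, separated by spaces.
-12.828 5.828 4.000

after link 1: o_1 = (-5.0000, 0.0000, 1.0000)
after link 2: o_2 = (-10.0000, 3.0000, 1.0000)
after link 3: o_3 = (-12.8284, 5.8284, 2.0000)
after link 4: o_4 = (-12.8284, 5.8284, 4.0000)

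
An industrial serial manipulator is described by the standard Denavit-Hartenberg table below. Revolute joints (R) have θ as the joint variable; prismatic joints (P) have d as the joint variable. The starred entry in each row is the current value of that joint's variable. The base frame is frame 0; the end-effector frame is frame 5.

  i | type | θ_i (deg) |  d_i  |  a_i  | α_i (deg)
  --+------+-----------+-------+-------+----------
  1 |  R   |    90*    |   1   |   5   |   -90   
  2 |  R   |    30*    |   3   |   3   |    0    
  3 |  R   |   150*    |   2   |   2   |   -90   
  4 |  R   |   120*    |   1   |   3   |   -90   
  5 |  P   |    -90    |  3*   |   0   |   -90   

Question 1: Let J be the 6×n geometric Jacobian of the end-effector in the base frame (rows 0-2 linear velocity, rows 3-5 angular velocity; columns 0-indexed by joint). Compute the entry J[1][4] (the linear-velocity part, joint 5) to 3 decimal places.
prismatic axis z_4 = (-0.5000,0.8660,0.0000)
J_v[:, 4] = z_4; J_ω[:, 4] = (0,0,0)
entry J[1][4] = 0.8660

0.866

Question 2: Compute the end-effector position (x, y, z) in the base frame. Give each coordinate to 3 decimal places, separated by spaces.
after link 1: o_1 = (0.0000, 5.0000, 1.0000)
after link 2: o_2 = (-3.0000, 7.5981, -0.5000)
after link 3: o_3 = (-5.0000, 5.5981, -0.5000)
after link 4: o_4 = (-2.4019, 7.0981, 0.5000)
after link 5: o_5 = (-3.9019, 9.6962, 0.5000)

-3.902 9.696 0.500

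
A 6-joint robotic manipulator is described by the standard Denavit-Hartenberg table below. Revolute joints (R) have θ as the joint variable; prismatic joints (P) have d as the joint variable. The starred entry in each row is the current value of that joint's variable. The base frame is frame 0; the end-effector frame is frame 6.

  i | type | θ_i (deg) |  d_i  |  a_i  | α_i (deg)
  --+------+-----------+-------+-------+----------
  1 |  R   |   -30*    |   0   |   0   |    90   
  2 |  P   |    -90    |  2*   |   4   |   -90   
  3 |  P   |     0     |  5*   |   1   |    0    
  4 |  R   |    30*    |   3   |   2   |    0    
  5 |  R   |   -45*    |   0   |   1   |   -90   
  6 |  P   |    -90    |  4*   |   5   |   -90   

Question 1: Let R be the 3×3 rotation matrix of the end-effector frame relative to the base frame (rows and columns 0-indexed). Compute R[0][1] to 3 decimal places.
End-effector y-axis (col 1 of R) = (-0.4830,-0.8365,0.2588)
R[0][1] = -0.4830

-0.483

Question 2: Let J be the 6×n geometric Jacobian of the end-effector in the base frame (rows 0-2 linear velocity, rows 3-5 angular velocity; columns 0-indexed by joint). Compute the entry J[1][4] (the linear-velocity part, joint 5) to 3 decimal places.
axis z_4 = (0.8660,-0.5000,0.0000); lever o_n−o_4 = (6.1326,0.6219,-2.0012)
cross product → J_v[:, 4] = (1.0006,1.7331,3.6049)
J_ω[:, 4] = z_4
entry J[1][4] = 1.7331

1.733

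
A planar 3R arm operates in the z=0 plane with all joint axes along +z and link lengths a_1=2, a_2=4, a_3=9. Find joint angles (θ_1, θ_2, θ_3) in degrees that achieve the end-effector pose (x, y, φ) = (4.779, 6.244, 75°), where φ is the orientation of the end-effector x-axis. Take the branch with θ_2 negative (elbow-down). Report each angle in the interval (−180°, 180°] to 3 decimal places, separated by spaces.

45.004 -120.000 149.997

wrist centre = target − a_3·(cos φ, sin φ) = (2.4496, -2.4493)
cos θ_2 = (11.9999−2²−4²)/(2·2·4) = -0.5000; θ_2 = -120.0004° (elbow-down)
β = atan2(-2.4493,2.4496) = -44.9965°; ψ = atan2(-3.4641,-0.0000) = -90.0004°
θ_1 = β − ψ = 45.0038°
θ_3 = φ − θ_1 − θ_2 = 149.9965° (wrapped to (-180°,180°])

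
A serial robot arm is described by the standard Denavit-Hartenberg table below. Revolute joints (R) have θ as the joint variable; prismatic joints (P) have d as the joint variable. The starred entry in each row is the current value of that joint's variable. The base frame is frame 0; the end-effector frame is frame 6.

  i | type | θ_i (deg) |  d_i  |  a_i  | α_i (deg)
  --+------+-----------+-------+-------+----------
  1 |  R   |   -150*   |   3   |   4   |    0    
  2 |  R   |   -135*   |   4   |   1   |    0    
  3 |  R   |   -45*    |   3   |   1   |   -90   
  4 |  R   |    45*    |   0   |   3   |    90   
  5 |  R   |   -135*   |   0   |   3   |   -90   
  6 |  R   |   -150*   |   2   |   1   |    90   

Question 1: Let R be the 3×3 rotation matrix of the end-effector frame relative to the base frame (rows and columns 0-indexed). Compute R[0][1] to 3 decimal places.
0.787

End-effector y-axis (col 1 of R) = (0.7866,-0.3624,-0.5000)
R[0][1] = 0.7866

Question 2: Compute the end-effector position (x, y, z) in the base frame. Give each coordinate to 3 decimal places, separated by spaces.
after link 1: o_1 = (-3.4641, -2.0000, 3.0000)
after link 2: o_2 = (-3.2053, -1.0341, 7.0000)
after link 3: o_3 = (-2.3393, -0.5341, 10.0000)
after link 4: o_4 = (-0.5021, 0.5266, 7.8787)
after link 5: o_5 = (-0.7405, -2.0605, 9.3787)
after link 6: o_6 = (1.2076, -1.8617, 8.2992)

1.208 -1.862 8.299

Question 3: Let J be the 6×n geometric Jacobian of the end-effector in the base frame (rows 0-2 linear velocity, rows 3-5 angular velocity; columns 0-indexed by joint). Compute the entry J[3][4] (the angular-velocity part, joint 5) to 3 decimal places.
0.612

axis z_4 = (0.6124,0.3536,0.7071); lever o_n−o_4 = (1.7098,-2.3882,0.4205)
cross product → J_v[:, 4] = (1.8374,0.9515,-2.0670)
J_ω[:, 4] = z_4
entry J[3][4] = 0.6124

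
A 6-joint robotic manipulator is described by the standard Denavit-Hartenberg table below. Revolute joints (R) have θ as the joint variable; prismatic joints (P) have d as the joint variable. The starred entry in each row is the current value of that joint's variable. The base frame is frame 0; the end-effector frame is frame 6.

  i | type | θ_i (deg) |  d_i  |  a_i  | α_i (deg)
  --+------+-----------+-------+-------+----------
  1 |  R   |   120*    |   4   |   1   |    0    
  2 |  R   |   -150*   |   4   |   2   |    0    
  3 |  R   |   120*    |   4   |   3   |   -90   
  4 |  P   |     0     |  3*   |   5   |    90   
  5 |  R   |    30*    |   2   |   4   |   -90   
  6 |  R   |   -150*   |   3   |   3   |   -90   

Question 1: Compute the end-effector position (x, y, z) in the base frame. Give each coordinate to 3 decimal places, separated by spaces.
-5.067 7.580 15.500

after link 1: o_1 = (-0.5000, 0.8660, 4.0000)
after link 2: o_2 = (1.2321, -0.1340, 8.0000)
after link 3: o_3 = (1.2321, 2.8660, 12.0000)
after link 4: o_4 = (-1.7679, 7.8660, 12.0000)
after link 5: o_5 = (-3.7679, 11.3301, 14.0000)
after link 6: o_6 = (-5.0670, 7.5801, 15.5000)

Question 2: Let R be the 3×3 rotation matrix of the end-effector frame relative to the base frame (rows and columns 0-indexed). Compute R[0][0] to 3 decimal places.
0.433

End-effector x-axis (col 0 of R) = (0.4330,-0.7500,0.5000)
R[0][0] = 0.4330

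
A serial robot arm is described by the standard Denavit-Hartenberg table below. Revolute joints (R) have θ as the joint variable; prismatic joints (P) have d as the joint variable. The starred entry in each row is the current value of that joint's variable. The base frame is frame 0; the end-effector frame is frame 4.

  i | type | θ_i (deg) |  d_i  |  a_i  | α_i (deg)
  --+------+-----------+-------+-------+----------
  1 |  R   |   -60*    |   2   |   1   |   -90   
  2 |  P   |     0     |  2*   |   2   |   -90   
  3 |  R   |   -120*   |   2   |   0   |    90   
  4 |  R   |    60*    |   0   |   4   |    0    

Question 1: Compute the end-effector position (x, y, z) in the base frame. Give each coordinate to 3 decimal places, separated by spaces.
after link 1: o_1 = (0.5000, -0.8660, 2.0000)
after link 2: o_2 = (3.2321, -1.5981, 2.0000)
after link 3: o_3 = (3.2321, -1.5981, 0.0000)
after link 4: o_4 = (4.2321, 0.1340, -3.4641)

4.232 0.134 -3.464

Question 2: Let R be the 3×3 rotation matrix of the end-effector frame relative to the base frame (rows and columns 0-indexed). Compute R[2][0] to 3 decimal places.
-0.866

End-effector x-axis (col 0 of R) = (0.2500,0.4330,-0.8660)
R[2][0] = -0.8660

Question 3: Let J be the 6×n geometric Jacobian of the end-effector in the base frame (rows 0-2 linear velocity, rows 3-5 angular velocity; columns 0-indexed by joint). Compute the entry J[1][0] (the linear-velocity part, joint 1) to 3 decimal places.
axis z_0 = ẑ; lever o_n−o_0 = (4.2321,0.1340,-3.4641)
cross product → J_v[:, 0] = (-0.1340,4.2321,0.0000)
J_ω[:, 0] = z_0
entry J[1][0] = 4.2321

4.232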